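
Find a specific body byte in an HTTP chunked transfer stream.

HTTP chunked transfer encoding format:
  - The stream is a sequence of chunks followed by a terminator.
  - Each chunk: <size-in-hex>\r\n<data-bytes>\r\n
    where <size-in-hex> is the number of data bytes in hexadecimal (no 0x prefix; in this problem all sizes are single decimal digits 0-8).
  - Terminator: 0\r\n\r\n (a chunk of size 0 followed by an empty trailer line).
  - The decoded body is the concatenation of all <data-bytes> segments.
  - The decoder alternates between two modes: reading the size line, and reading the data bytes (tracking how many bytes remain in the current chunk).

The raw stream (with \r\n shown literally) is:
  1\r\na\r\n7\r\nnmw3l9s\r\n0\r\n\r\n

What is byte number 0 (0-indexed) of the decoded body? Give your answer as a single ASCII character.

Answer: a

Derivation:
Chunk 1: stream[0..1]='1' size=0x1=1, data at stream[3..4]='a' -> body[0..1], body so far='a'
Chunk 2: stream[6..7]='7' size=0x7=7, data at stream[9..16]='nmw3l9s' -> body[1..8], body so far='anmw3l9s'
Chunk 3: stream[18..19]='0' size=0 (terminator). Final body='anmw3l9s' (8 bytes)
Body byte 0 = 'a'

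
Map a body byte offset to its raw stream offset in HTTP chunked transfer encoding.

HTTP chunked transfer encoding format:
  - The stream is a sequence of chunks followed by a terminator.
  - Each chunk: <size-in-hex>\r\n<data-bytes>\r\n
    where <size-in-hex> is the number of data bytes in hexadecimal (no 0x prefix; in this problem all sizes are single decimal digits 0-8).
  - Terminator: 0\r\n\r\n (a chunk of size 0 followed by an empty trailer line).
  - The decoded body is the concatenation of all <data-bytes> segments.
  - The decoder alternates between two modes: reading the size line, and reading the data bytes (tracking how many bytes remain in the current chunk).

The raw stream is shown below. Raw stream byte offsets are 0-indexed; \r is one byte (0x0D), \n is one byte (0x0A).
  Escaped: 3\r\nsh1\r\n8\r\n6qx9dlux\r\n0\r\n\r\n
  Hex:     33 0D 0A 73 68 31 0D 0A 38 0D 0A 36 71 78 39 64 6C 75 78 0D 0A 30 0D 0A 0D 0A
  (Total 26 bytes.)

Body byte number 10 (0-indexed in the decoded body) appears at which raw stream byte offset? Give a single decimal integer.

Answer: 18

Derivation:
Chunk 1: stream[0..1]='3' size=0x3=3, data at stream[3..6]='sh1' -> body[0..3], body so far='sh1'
Chunk 2: stream[8..9]='8' size=0x8=8, data at stream[11..19]='6qx9dlux' -> body[3..11], body so far='sh16qx9dlux'
Chunk 3: stream[21..22]='0' size=0 (terminator). Final body='sh16qx9dlux' (11 bytes)
Body byte 10 at stream offset 18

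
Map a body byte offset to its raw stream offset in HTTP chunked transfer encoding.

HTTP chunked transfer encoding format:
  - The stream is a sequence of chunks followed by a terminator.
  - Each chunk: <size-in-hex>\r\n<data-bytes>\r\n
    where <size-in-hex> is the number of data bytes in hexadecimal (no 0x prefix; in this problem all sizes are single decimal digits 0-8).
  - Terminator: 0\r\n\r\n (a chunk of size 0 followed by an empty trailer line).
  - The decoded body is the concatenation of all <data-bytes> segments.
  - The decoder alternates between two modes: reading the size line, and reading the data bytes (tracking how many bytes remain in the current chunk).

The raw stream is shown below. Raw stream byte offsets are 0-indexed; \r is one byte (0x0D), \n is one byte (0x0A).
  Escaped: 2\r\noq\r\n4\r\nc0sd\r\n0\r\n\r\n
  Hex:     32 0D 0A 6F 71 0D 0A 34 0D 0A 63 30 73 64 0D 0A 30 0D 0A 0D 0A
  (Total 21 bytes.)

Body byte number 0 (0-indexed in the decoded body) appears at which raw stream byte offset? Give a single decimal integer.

Chunk 1: stream[0..1]='2' size=0x2=2, data at stream[3..5]='oq' -> body[0..2], body so far='oq'
Chunk 2: stream[7..8]='4' size=0x4=4, data at stream[10..14]='c0sd' -> body[2..6], body so far='oqc0sd'
Chunk 3: stream[16..17]='0' size=0 (terminator). Final body='oqc0sd' (6 bytes)
Body byte 0 at stream offset 3

Answer: 3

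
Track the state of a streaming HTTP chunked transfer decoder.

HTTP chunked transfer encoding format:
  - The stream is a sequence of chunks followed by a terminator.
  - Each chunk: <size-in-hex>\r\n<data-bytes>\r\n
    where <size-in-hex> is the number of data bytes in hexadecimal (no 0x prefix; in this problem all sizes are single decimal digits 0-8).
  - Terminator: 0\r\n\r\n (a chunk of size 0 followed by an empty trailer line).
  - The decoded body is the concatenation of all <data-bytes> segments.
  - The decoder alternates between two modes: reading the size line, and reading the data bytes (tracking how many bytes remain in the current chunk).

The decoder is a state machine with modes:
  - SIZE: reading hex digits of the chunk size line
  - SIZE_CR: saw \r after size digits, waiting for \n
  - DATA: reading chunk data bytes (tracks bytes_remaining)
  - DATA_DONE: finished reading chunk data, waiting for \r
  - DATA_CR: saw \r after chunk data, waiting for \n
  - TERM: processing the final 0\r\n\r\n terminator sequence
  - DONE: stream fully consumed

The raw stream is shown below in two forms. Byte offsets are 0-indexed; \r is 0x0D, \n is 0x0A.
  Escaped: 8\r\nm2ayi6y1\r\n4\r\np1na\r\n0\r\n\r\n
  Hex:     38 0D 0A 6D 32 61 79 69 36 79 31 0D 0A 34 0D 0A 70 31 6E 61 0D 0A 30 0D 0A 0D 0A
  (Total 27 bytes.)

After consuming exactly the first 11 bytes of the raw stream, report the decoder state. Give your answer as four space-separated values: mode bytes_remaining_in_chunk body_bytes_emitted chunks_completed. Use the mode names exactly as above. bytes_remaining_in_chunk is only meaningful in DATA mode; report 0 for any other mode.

Answer: DATA_DONE 0 8 0

Derivation:
Byte 0 = '8': mode=SIZE remaining=0 emitted=0 chunks_done=0
Byte 1 = 0x0D: mode=SIZE_CR remaining=0 emitted=0 chunks_done=0
Byte 2 = 0x0A: mode=DATA remaining=8 emitted=0 chunks_done=0
Byte 3 = 'm': mode=DATA remaining=7 emitted=1 chunks_done=0
Byte 4 = '2': mode=DATA remaining=6 emitted=2 chunks_done=0
Byte 5 = 'a': mode=DATA remaining=5 emitted=3 chunks_done=0
Byte 6 = 'y': mode=DATA remaining=4 emitted=4 chunks_done=0
Byte 7 = 'i': mode=DATA remaining=3 emitted=5 chunks_done=0
Byte 8 = '6': mode=DATA remaining=2 emitted=6 chunks_done=0
Byte 9 = 'y': mode=DATA remaining=1 emitted=7 chunks_done=0
Byte 10 = '1': mode=DATA_DONE remaining=0 emitted=8 chunks_done=0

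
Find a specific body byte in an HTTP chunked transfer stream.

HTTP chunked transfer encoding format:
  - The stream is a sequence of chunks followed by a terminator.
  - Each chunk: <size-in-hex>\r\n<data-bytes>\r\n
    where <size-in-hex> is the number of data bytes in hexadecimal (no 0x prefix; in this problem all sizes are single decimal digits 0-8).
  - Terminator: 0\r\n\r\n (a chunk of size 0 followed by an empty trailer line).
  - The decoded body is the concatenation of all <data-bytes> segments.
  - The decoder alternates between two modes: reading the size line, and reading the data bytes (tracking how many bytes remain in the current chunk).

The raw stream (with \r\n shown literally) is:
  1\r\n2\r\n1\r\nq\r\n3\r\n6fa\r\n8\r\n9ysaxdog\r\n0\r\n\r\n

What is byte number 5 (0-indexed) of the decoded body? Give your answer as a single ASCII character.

Answer: 9

Derivation:
Chunk 1: stream[0..1]='1' size=0x1=1, data at stream[3..4]='2' -> body[0..1], body so far='2'
Chunk 2: stream[6..7]='1' size=0x1=1, data at stream[9..10]='q' -> body[1..2], body so far='2q'
Chunk 3: stream[12..13]='3' size=0x3=3, data at stream[15..18]='6fa' -> body[2..5], body so far='2q6fa'
Chunk 4: stream[20..21]='8' size=0x8=8, data at stream[23..31]='9ysaxdog' -> body[5..13], body so far='2q6fa9ysaxdog'
Chunk 5: stream[33..34]='0' size=0 (terminator). Final body='2q6fa9ysaxdog' (13 bytes)
Body byte 5 = '9'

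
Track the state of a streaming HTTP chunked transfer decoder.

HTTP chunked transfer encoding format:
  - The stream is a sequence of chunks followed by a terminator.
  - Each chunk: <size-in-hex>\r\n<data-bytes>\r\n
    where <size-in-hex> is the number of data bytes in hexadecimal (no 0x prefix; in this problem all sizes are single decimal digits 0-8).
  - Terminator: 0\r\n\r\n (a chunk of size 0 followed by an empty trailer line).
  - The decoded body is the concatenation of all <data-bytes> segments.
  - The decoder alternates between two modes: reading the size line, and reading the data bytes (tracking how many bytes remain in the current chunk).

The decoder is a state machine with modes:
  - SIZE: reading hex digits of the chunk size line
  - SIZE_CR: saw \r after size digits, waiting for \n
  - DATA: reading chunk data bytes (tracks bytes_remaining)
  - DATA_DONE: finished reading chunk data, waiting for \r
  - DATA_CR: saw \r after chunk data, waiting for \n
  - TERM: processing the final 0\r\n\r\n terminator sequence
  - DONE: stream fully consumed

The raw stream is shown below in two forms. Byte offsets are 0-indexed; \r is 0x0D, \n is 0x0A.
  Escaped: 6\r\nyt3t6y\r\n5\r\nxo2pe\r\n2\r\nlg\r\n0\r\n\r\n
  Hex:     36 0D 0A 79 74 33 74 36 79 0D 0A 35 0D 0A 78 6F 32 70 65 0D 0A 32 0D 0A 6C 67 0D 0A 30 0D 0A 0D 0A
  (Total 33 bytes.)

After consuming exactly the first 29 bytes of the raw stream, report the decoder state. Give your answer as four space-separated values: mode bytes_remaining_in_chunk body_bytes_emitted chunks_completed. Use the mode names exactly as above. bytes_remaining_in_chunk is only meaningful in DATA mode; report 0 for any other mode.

Answer: SIZE 0 13 3

Derivation:
Byte 0 = '6': mode=SIZE remaining=0 emitted=0 chunks_done=0
Byte 1 = 0x0D: mode=SIZE_CR remaining=0 emitted=0 chunks_done=0
Byte 2 = 0x0A: mode=DATA remaining=6 emitted=0 chunks_done=0
Byte 3 = 'y': mode=DATA remaining=5 emitted=1 chunks_done=0
Byte 4 = 't': mode=DATA remaining=4 emitted=2 chunks_done=0
Byte 5 = '3': mode=DATA remaining=3 emitted=3 chunks_done=0
Byte 6 = 't': mode=DATA remaining=2 emitted=4 chunks_done=0
Byte 7 = '6': mode=DATA remaining=1 emitted=5 chunks_done=0
Byte 8 = 'y': mode=DATA_DONE remaining=0 emitted=6 chunks_done=0
Byte 9 = 0x0D: mode=DATA_CR remaining=0 emitted=6 chunks_done=0
Byte 10 = 0x0A: mode=SIZE remaining=0 emitted=6 chunks_done=1
Byte 11 = '5': mode=SIZE remaining=0 emitted=6 chunks_done=1
Byte 12 = 0x0D: mode=SIZE_CR remaining=0 emitted=6 chunks_done=1
Byte 13 = 0x0A: mode=DATA remaining=5 emitted=6 chunks_done=1
Byte 14 = 'x': mode=DATA remaining=4 emitted=7 chunks_done=1
Byte 15 = 'o': mode=DATA remaining=3 emitted=8 chunks_done=1
Byte 16 = '2': mode=DATA remaining=2 emitted=9 chunks_done=1
Byte 17 = 'p': mode=DATA remaining=1 emitted=10 chunks_done=1
Byte 18 = 'e': mode=DATA_DONE remaining=0 emitted=11 chunks_done=1
Byte 19 = 0x0D: mode=DATA_CR remaining=0 emitted=11 chunks_done=1
Byte 20 = 0x0A: mode=SIZE remaining=0 emitted=11 chunks_done=2
Byte 21 = '2': mode=SIZE remaining=0 emitted=11 chunks_done=2
Byte 22 = 0x0D: mode=SIZE_CR remaining=0 emitted=11 chunks_done=2
Byte 23 = 0x0A: mode=DATA remaining=2 emitted=11 chunks_done=2
Byte 24 = 'l': mode=DATA remaining=1 emitted=12 chunks_done=2
Byte 25 = 'g': mode=DATA_DONE remaining=0 emitted=13 chunks_done=2
Byte 26 = 0x0D: mode=DATA_CR remaining=0 emitted=13 chunks_done=2
Byte 27 = 0x0A: mode=SIZE remaining=0 emitted=13 chunks_done=3
Byte 28 = '0': mode=SIZE remaining=0 emitted=13 chunks_done=3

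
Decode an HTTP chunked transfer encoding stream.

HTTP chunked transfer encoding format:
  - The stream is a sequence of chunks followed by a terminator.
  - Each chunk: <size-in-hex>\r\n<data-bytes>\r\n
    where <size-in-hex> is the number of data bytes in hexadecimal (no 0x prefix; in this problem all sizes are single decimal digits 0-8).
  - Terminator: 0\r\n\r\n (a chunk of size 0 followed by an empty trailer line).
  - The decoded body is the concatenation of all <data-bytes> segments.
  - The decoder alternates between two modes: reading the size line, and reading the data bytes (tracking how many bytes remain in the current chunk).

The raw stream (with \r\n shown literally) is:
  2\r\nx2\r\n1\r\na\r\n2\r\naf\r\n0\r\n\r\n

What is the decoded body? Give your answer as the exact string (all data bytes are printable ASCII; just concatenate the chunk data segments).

Chunk 1: stream[0..1]='2' size=0x2=2, data at stream[3..5]='x2' -> body[0..2], body so far='x2'
Chunk 2: stream[7..8]='1' size=0x1=1, data at stream[10..11]='a' -> body[2..3], body so far='x2a'
Chunk 3: stream[13..14]='2' size=0x2=2, data at stream[16..18]='af' -> body[3..5], body so far='x2aaf'
Chunk 4: stream[20..21]='0' size=0 (terminator). Final body='x2aaf' (5 bytes)

Answer: x2aaf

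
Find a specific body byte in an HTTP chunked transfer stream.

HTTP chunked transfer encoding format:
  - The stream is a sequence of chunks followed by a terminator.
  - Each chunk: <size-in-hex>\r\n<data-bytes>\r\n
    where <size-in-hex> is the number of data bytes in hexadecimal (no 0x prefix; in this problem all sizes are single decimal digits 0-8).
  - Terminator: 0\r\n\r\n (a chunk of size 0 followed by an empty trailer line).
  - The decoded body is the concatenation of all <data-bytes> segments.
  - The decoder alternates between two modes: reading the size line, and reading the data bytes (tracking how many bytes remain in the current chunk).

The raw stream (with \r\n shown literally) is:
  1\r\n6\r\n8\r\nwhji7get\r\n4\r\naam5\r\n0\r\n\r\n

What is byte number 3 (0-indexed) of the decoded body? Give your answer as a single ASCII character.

Answer: j

Derivation:
Chunk 1: stream[0..1]='1' size=0x1=1, data at stream[3..4]='6' -> body[0..1], body so far='6'
Chunk 2: stream[6..7]='8' size=0x8=8, data at stream[9..17]='whji7get' -> body[1..9], body so far='6whji7get'
Chunk 3: stream[19..20]='4' size=0x4=4, data at stream[22..26]='aam5' -> body[9..13], body so far='6whji7getaam5'
Chunk 4: stream[28..29]='0' size=0 (terminator). Final body='6whji7getaam5' (13 bytes)
Body byte 3 = 'j'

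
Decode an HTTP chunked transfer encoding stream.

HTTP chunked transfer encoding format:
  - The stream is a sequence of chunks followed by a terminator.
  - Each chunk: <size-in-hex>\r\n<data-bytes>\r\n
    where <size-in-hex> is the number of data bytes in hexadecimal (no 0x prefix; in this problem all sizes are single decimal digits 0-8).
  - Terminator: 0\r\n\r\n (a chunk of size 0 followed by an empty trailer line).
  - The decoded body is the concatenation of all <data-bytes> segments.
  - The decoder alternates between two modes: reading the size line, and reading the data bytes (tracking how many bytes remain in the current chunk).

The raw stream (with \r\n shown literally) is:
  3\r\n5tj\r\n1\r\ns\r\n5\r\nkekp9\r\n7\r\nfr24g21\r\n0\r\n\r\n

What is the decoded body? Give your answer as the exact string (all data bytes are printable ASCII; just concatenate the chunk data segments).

Chunk 1: stream[0..1]='3' size=0x3=3, data at stream[3..6]='5tj' -> body[0..3], body so far='5tj'
Chunk 2: stream[8..9]='1' size=0x1=1, data at stream[11..12]='s' -> body[3..4], body so far='5tjs'
Chunk 3: stream[14..15]='5' size=0x5=5, data at stream[17..22]='kekp9' -> body[4..9], body so far='5tjskekp9'
Chunk 4: stream[24..25]='7' size=0x7=7, data at stream[27..34]='fr24g21' -> body[9..16], body so far='5tjskekp9fr24g21'
Chunk 5: stream[36..37]='0' size=0 (terminator). Final body='5tjskekp9fr24g21' (16 bytes)

Answer: 5tjskekp9fr24g21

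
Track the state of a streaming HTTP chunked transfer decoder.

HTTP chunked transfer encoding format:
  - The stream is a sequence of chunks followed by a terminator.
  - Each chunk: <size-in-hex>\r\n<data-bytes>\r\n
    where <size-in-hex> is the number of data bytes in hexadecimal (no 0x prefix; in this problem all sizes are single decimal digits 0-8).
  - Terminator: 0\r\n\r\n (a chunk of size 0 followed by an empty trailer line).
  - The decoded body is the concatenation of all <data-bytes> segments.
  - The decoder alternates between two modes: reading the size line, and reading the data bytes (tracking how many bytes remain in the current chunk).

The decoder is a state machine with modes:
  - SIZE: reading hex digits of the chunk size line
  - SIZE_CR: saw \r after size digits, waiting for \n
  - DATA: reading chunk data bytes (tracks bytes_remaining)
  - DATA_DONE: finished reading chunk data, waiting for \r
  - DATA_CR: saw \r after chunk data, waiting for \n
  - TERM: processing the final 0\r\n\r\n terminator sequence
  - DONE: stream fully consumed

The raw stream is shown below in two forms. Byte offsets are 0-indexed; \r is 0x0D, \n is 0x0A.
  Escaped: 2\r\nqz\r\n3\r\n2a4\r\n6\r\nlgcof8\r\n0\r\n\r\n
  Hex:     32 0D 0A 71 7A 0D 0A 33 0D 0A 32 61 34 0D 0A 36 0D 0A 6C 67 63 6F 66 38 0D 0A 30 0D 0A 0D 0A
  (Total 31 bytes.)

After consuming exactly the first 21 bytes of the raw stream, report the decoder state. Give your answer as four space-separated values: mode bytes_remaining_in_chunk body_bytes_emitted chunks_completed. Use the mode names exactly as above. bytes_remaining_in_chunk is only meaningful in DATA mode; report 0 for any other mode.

Answer: DATA 3 8 2

Derivation:
Byte 0 = '2': mode=SIZE remaining=0 emitted=0 chunks_done=0
Byte 1 = 0x0D: mode=SIZE_CR remaining=0 emitted=0 chunks_done=0
Byte 2 = 0x0A: mode=DATA remaining=2 emitted=0 chunks_done=0
Byte 3 = 'q': mode=DATA remaining=1 emitted=1 chunks_done=0
Byte 4 = 'z': mode=DATA_DONE remaining=0 emitted=2 chunks_done=0
Byte 5 = 0x0D: mode=DATA_CR remaining=0 emitted=2 chunks_done=0
Byte 6 = 0x0A: mode=SIZE remaining=0 emitted=2 chunks_done=1
Byte 7 = '3': mode=SIZE remaining=0 emitted=2 chunks_done=1
Byte 8 = 0x0D: mode=SIZE_CR remaining=0 emitted=2 chunks_done=1
Byte 9 = 0x0A: mode=DATA remaining=3 emitted=2 chunks_done=1
Byte 10 = '2': mode=DATA remaining=2 emitted=3 chunks_done=1
Byte 11 = 'a': mode=DATA remaining=1 emitted=4 chunks_done=1
Byte 12 = '4': mode=DATA_DONE remaining=0 emitted=5 chunks_done=1
Byte 13 = 0x0D: mode=DATA_CR remaining=0 emitted=5 chunks_done=1
Byte 14 = 0x0A: mode=SIZE remaining=0 emitted=5 chunks_done=2
Byte 15 = '6': mode=SIZE remaining=0 emitted=5 chunks_done=2
Byte 16 = 0x0D: mode=SIZE_CR remaining=0 emitted=5 chunks_done=2
Byte 17 = 0x0A: mode=DATA remaining=6 emitted=5 chunks_done=2
Byte 18 = 'l': mode=DATA remaining=5 emitted=6 chunks_done=2
Byte 19 = 'g': mode=DATA remaining=4 emitted=7 chunks_done=2
Byte 20 = 'c': mode=DATA remaining=3 emitted=8 chunks_done=2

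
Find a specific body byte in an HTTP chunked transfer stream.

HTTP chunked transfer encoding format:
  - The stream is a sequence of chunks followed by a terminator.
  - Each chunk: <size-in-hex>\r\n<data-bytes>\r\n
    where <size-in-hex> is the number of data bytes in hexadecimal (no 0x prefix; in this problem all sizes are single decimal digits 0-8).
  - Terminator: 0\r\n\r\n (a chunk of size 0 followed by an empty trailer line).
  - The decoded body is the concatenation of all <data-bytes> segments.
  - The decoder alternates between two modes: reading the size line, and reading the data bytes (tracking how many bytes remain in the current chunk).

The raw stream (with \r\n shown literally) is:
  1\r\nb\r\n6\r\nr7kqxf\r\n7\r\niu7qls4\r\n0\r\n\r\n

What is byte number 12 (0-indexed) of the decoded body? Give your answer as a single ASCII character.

Chunk 1: stream[0..1]='1' size=0x1=1, data at stream[3..4]='b' -> body[0..1], body so far='b'
Chunk 2: stream[6..7]='6' size=0x6=6, data at stream[9..15]='r7kqxf' -> body[1..7], body so far='br7kqxf'
Chunk 3: stream[17..18]='7' size=0x7=7, data at stream[20..27]='iu7qls4' -> body[7..14], body so far='br7kqxfiu7qls4'
Chunk 4: stream[29..30]='0' size=0 (terminator). Final body='br7kqxfiu7qls4' (14 bytes)
Body byte 12 = 's'

Answer: s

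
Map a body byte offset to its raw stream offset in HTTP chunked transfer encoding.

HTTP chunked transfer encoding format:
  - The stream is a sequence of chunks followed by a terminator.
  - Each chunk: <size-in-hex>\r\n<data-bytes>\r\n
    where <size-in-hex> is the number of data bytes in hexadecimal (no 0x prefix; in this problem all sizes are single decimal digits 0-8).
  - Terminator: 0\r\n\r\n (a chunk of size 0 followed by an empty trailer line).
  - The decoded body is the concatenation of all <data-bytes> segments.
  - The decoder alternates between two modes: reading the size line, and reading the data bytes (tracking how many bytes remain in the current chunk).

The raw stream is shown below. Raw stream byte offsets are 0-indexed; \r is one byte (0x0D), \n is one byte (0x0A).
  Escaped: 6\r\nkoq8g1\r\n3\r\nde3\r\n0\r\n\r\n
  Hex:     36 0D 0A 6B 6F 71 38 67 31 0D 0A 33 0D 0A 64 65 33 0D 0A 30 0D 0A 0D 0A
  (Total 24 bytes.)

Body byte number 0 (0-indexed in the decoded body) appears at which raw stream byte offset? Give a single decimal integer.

Answer: 3

Derivation:
Chunk 1: stream[0..1]='6' size=0x6=6, data at stream[3..9]='koq8g1' -> body[0..6], body so far='koq8g1'
Chunk 2: stream[11..12]='3' size=0x3=3, data at stream[14..17]='de3' -> body[6..9], body so far='koq8g1de3'
Chunk 3: stream[19..20]='0' size=0 (terminator). Final body='koq8g1de3' (9 bytes)
Body byte 0 at stream offset 3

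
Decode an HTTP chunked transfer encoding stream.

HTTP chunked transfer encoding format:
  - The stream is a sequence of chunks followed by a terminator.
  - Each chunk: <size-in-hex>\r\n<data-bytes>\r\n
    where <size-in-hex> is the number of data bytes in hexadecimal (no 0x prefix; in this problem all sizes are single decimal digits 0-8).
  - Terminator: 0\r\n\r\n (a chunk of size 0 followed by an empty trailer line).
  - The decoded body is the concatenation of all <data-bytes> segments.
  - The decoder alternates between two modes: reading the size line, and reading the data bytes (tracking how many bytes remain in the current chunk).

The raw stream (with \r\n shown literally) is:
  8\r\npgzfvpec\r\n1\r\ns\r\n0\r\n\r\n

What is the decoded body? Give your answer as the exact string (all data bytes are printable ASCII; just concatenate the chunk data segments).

Chunk 1: stream[0..1]='8' size=0x8=8, data at stream[3..11]='pgzfvpec' -> body[0..8], body so far='pgzfvpec'
Chunk 2: stream[13..14]='1' size=0x1=1, data at stream[16..17]='s' -> body[8..9], body so far='pgzfvpecs'
Chunk 3: stream[19..20]='0' size=0 (terminator). Final body='pgzfvpecs' (9 bytes)

Answer: pgzfvpecs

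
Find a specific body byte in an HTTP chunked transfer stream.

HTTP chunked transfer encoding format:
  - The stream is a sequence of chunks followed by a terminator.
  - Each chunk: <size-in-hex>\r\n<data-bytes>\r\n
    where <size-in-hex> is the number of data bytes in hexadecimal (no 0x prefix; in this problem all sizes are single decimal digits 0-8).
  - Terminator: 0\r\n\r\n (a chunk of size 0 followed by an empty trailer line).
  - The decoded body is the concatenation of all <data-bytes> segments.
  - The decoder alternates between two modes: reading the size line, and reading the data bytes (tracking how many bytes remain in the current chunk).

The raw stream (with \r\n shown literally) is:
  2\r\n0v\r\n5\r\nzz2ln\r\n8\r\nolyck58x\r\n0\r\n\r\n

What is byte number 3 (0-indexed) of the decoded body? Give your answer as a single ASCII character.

Chunk 1: stream[0..1]='2' size=0x2=2, data at stream[3..5]='0v' -> body[0..2], body so far='0v'
Chunk 2: stream[7..8]='5' size=0x5=5, data at stream[10..15]='zz2ln' -> body[2..7], body so far='0vzz2ln'
Chunk 3: stream[17..18]='8' size=0x8=8, data at stream[20..28]='olyck58x' -> body[7..15], body so far='0vzz2lnolyck58x'
Chunk 4: stream[30..31]='0' size=0 (terminator). Final body='0vzz2lnolyck58x' (15 bytes)
Body byte 3 = 'z'

Answer: z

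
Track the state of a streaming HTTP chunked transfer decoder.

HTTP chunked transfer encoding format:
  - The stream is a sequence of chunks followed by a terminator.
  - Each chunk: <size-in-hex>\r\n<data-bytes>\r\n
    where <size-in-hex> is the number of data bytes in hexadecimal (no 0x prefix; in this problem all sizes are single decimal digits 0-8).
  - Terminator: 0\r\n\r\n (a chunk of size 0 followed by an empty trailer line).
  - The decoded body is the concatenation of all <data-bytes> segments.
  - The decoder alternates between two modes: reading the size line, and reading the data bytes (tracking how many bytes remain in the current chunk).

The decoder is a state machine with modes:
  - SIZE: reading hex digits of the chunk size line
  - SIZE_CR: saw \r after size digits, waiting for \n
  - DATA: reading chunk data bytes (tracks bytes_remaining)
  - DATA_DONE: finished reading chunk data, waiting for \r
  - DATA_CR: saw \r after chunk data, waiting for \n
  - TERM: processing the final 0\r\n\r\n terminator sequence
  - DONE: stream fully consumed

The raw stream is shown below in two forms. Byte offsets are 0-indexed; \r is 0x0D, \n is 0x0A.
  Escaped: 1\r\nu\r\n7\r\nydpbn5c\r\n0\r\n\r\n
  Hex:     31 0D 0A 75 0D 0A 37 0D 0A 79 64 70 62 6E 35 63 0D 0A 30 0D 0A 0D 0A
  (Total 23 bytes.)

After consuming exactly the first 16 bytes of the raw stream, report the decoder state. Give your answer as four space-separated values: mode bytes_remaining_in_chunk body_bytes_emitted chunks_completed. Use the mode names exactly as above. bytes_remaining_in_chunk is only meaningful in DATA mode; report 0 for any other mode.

Answer: DATA_DONE 0 8 1

Derivation:
Byte 0 = '1': mode=SIZE remaining=0 emitted=0 chunks_done=0
Byte 1 = 0x0D: mode=SIZE_CR remaining=0 emitted=0 chunks_done=0
Byte 2 = 0x0A: mode=DATA remaining=1 emitted=0 chunks_done=0
Byte 3 = 'u': mode=DATA_DONE remaining=0 emitted=1 chunks_done=0
Byte 4 = 0x0D: mode=DATA_CR remaining=0 emitted=1 chunks_done=0
Byte 5 = 0x0A: mode=SIZE remaining=0 emitted=1 chunks_done=1
Byte 6 = '7': mode=SIZE remaining=0 emitted=1 chunks_done=1
Byte 7 = 0x0D: mode=SIZE_CR remaining=0 emitted=1 chunks_done=1
Byte 8 = 0x0A: mode=DATA remaining=7 emitted=1 chunks_done=1
Byte 9 = 'y': mode=DATA remaining=6 emitted=2 chunks_done=1
Byte 10 = 'd': mode=DATA remaining=5 emitted=3 chunks_done=1
Byte 11 = 'p': mode=DATA remaining=4 emitted=4 chunks_done=1
Byte 12 = 'b': mode=DATA remaining=3 emitted=5 chunks_done=1
Byte 13 = 'n': mode=DATA remaining=2 emitted=6 chunks_done=1
Byte 14 = '5': mode=DATA remaining=1 emitted=7 chunks_done=1
Byte 15 = 'c': mode=DATA_DONE remaining=0 emitted=8 chunks_done=1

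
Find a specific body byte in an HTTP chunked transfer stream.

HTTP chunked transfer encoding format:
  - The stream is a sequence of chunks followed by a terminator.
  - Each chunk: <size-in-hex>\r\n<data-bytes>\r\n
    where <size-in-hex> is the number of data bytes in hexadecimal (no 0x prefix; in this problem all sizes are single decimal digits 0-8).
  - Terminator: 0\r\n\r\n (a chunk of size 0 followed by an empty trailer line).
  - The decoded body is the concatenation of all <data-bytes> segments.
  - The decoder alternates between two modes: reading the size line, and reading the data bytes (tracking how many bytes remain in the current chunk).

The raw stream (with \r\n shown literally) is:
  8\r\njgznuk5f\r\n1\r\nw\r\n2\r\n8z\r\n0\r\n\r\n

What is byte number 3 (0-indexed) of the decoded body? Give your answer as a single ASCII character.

Answer: n

Derivation:
Chunk 1: stream[0..1]='8' size=0x8=8, data at stream[3..11]='jgznuk5f' -> body[0..8], body so far='jgznuk5f'
Chunk 2: stream[13..14]='1' size=0x1=1, data at stream[16..17]='w' -> body[8..9], body so far='jgznuk5fw'
Chunk 3: stream[19..20]='2' size=0x2=2, data at stream[22..24]='8z' -> body[9..11], body so far='jgznuk5fw8z'
Chunk 4: stream[26..27]='0' size=0 (terminator). Final body='jgznuk5fw8z' (11 bytes)
Body byte 3 = 'n'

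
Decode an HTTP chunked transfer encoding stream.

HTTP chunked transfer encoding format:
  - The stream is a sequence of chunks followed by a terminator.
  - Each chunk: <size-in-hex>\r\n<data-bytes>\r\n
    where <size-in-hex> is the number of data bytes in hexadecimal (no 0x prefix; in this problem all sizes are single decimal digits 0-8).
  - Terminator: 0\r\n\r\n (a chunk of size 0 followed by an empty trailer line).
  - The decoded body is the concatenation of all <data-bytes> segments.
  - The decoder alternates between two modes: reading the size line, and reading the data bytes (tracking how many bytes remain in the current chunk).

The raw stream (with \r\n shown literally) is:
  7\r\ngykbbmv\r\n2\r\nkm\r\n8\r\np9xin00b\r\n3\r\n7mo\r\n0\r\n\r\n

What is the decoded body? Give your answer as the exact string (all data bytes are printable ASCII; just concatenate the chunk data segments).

Chunk 1: stream[0..1]='7' size=0x7=7, data at stream[3..10]='gykbbmv' -> body[0..7], body so far='gykbbmv'
Chunk 2: stream[12..13]='2' size=0x2=2, data at stream[15..17]='km' -> body[7..9], body so far='gykbbmvkm'
Chunk 3: stream[19..20]='8' size=0x8=8, data at stream[22..30]='p9xin00b' -> body[9..17], body so far='gykbbmvkmp9xin00b'
Chunk 4: stream[32..33]='3' size=0x3=3, data at stream[35..38]='7mo' -> body[17..20], body so far='gykbbmvkmp9xin00b7mo'
Chunk 5: stream[40..41]='0' size=0 (terminator). Final body='gykbbmvkmp9xin00b7mo' (20 bytes)

Answer: gykbbmvkmp9xin00b7mo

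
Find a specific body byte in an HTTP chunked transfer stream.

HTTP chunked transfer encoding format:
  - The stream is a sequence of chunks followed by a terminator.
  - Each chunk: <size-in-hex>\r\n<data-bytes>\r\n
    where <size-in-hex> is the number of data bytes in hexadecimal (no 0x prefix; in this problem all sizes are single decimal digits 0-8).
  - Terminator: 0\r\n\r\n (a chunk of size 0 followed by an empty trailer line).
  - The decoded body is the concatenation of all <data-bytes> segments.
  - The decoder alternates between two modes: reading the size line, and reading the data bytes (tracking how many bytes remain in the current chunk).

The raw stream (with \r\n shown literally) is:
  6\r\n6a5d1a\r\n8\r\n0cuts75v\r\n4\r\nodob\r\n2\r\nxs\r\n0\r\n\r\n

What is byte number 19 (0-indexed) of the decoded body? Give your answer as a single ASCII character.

Chunk 1: stream[0..1]='6' size=0x6=6, data at stream[3..9]='6a5d1a' -> body[0..6], body so far='6a5d1a'
Chunk 2: stream[11..12]='8' size=0x8=8, data at stream[14..22]='0cuts75v' -> body[6..14], body so far='6a5d1a0cuts75v'
Chunk 3: stream[24..25]='4' size=0x4=4, data at stream[27..31]='odob' -> body[14..18], body so far='6a5d1a0cuts75vodob'
Chunk 4: stream[33..34]='2' size=0x2=2, data at stream[36..38]='xs' -> body[18..20], body so far='6a5d1a0cuts75vodobxs'
Chunk 5: stream[40..41]='0' size=0 (terminator). Final body='6a5d1a0cuts75vodobxs' (20 bytes)
Body byte 19 = 's'

Answer: s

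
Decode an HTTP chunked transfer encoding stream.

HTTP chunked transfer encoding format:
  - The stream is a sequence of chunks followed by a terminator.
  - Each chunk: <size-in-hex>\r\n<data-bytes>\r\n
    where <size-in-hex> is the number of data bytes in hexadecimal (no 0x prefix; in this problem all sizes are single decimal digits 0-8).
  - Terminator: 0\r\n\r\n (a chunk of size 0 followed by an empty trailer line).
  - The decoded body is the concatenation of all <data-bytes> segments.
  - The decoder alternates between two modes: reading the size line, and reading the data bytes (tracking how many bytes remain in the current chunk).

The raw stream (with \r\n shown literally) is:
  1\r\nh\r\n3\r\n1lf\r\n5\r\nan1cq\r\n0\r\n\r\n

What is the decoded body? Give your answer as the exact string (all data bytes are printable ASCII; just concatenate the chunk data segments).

Answer: h1lfan1cq

Derivation:
Chunk 1: stream[0..1]='1' size=0x1=1, data at stream[3..4]='h' -> body[0..1], body so far='h'
Chunk 2: stream[6..7]='3' size=0x3=3, data at stream[9..12]='1lf' -> body[1..4], body so far='h1lf'
Chunk 3: stream[14..15]='5' size=0x5=5, data at stream[17..22]='an1cq' -> body[4..9], body so far='h1lfan1cq'
Chunk 4: stream[24..25]='0' size=0 (terminator). Final body='h1lfan1cq' (9 bytes)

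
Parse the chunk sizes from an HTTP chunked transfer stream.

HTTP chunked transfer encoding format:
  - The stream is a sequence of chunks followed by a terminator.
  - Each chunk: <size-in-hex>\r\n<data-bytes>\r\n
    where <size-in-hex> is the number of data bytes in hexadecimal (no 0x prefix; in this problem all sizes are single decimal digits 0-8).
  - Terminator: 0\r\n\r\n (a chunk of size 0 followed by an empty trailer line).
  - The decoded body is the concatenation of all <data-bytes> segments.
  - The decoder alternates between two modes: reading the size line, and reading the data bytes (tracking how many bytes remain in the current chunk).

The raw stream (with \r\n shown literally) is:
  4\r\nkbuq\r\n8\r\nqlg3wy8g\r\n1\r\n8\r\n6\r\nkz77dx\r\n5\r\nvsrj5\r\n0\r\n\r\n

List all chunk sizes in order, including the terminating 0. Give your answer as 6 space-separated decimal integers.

Chunk 1: stream[0..1]='4' size=0x4=4, data at stream[3..7]='kbuq' -> body[0..4], body so far='kbuq'
Chunk 2: stream[9..10]='8' size=0x8=8, data at stream[12..20]='qlg3wy8g' -> body[4..12], body so far='kbuqqlg3wy8g'
Chunk 3: stream[22..23]='1' size=0x1=1, data at stream[25..26]='8' -> body[12..13], body so far='kbuqqlg3wy8g8'
Chunk 4: stream[28..29]='6' size=0x6=6, data at stream[31..37]='kz77dx' -> body[13..19], body so far='kbuqqlg3wy8g8kz77dx'
Chunk 5: stream[39..40]='5' size=0x5=5, data at stream[42..47]='vsrj5' -> body[19..24], body so far='kbuqqlg3wy8g8kz77dxvsrj5'
Chunk 6: stream[49..50]='0' size=0 (terminator). Final body='kbuqqlg3wy8g8kz77dxvsrj5' (24 bytes)

Answer: 4 8 1 6 5 0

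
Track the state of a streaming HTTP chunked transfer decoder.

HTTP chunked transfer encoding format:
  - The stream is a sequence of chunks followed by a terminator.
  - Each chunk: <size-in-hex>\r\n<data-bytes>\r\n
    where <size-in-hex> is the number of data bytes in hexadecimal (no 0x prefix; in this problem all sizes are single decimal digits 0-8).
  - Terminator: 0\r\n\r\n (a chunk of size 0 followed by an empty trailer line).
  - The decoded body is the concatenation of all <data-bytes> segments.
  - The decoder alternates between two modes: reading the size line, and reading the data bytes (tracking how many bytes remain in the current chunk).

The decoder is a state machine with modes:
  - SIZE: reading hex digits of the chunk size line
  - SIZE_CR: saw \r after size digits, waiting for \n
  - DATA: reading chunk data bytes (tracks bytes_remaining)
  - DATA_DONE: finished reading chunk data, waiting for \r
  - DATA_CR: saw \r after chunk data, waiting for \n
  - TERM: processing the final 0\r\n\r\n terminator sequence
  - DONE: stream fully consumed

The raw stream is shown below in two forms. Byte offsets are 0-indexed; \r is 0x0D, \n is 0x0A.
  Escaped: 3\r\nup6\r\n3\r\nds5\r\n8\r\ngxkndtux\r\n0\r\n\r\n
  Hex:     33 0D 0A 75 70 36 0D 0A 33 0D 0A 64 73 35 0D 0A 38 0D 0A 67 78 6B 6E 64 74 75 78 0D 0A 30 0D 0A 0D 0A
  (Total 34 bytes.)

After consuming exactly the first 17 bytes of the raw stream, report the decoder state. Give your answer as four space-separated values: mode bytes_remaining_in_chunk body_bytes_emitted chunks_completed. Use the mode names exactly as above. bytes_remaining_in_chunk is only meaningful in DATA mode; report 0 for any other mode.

Answer: SIZE 0 6 2

Derivation:
Byte 0 = '3': mode=SIZE remaining=0 emitted=0 chunks_done=0
Byte 1 = 0x0D: mode=SIZE_CR remaining=0 emitted=0 chunks_done=0
Byte 2 = 0x0A: mode=DATA remaining=3 emitted=0 chunks_done=0
Byte 3 = 'u': mode=DATA remaining=2 emitted=1 chunks_done=0
Byte 4 = 'p': mode=DATA remaining=1 emitted=2 chunks_done=0
Byte 5 = '6': mode=DATA_DONE remaining=0 emitted=3 chunks_done=0
Byte 6 = 0x0D: mode=DATA_CR remaining=0 emitted=3 chunks_done=0
Byte 7 = 0x0A: mode=SIZE remaining=0 emitted=3 chunks_done=1
Byte 8 = '3': mode=SIZE remaining=0 emitted=3 chunks_done=1
Byte 9 = 0x0D: mode=SIZE_CR remaining=0 emitted=3 chunks_done=1
Byte 10 = 0x0A: mode=DATA remaining=3 emitted=3 chunks_done=1
Byte 11 = 'd': mode=DATA remaining=2 emitted=4 chunks_done=1
Byte 12 = 's': mode=DATA remaining=1 emitted=5 chunks_done=1
Byte 13 = '5': mode=DATA_DONE remaining=0 emitted=6 chunks_done=1
Byte 14 = 0x0D: mode=DATA_CR remaining=0 emitted=6 chunks_done=1
Byte 15 = 0x0A: mode=SIZE remaining=0 emitted=6 chunks_done=2
Byte 16 = '8': mode=SIZE remaining=0 emitted=6 chunks_done=2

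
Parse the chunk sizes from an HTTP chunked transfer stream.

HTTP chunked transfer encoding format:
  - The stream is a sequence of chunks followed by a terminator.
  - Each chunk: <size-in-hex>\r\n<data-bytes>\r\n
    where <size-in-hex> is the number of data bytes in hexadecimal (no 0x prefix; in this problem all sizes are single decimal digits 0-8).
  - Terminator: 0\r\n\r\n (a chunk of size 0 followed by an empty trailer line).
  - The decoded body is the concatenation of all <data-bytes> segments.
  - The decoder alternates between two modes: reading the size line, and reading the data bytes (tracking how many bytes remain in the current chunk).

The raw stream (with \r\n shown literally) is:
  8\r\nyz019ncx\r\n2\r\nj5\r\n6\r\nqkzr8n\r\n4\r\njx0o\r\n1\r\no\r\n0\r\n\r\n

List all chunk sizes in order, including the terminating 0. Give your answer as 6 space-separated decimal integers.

Answer: 8 2 6 4 1 0

Derivation:
Chunk 1: stream[0..1]='8' size=0x8=8, data at stream[3..11]='yz019ncx' -> body[0..8], body so far='yz019ncx'
Chunk 2: stream[13..14]='2' size=0x2=2, data at stream[16..18]='j5' -> body[8..10], body so far='yz019ncxj5'
Chunk 3: stream[20..21]='6' size=0x6=6, data at stream[23..29]='qkzr8n' -> body[10..16], body so far='yz019ncxj5qkzr8n'
Chunk 4: stream[31..32]='4' size=0x4=4, data at stream[34..38]='jx0o' -> body[16..20], body so far='yz019ncxj5qkzr8njx0o'
Chunk 5: stream[40..41]='1' size=0x1=1, data at stream[43..44]='o' -> body[20..21], body so far='yz019ncxj5qkzr8njx0oo'
Chunk 6: stream[46..47]='0' size=0 (terminator). Final body='yz019ncxj5qkzr8njx0oo' (21 bytes)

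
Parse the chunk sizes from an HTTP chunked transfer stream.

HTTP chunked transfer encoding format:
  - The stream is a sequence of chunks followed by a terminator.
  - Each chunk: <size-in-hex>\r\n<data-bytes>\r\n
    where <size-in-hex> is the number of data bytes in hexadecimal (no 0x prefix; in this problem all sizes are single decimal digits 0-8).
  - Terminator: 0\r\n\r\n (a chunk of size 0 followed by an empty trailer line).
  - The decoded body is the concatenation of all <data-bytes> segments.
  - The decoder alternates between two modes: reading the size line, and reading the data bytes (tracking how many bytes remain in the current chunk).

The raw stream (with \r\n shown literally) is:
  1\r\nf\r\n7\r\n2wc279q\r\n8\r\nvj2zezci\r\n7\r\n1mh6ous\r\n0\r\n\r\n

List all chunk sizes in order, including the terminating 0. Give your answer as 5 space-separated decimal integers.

Answer: 1 7 8 7 0

Derivation:
Chunk 1: stream[0..1]='1' size=0x1=1, data at stream[3..4]='f' -> body[0..1], body so far='f'
Chunk 2: stream[6..7]='7' size=0x7=7, data at stream[9..16]='2wc279q' -> body[1..8], body so far='f2wc279q'
Chunk 3: stream[18..19]='8' size=0x8=8, data at stream[21..29]='vj2zezci' -> body[8..16], body so far='f2wc279qvj2zezci'
Chunk 4: stream[31..32]='7' size=0x7=7, data at stream[34..41]='1mh6ous' -> body[16..23], body so far='f2wc279qvj2zezci1mh6ous'
Chunk 5: stream[43..44]='0' size=0 (terminator). Final body='f2wc279qvj2zezci1mh6ous' (23 bytes)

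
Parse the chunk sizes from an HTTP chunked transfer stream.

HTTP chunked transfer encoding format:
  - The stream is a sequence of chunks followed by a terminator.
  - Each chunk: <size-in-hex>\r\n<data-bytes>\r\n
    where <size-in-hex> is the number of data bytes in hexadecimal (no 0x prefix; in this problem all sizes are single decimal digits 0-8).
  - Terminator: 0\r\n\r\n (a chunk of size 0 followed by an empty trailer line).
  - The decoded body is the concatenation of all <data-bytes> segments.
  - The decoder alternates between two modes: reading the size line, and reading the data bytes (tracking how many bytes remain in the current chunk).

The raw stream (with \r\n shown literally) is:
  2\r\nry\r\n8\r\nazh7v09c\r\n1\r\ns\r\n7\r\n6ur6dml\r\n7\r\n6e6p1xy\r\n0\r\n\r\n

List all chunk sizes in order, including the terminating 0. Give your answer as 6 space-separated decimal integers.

Chunk 1: stream[0..1]='2' size=0x2=2, data at stream[3..5]='ry' -> body[0..2], body so far='ry'
Chunk 2: stream[7..8]='8' size=0x8=8, data at stream[10..18]='azh7v09c' -> body[2..10], body so far='ryazh7v09c'
Chunk 3: stream[20..21]='1' size=0x1=1, data at stream[23..24]='s' -> body[10..11], body so far='ryazh7v09cs'
Chunk 4: stream[26..27]='7' size=0x7=7, data at stream[29..36]='6ur6dml' -> body[11..18], body so far='ryazh7v09cs6ur6dml'
Chunk 5: stream[38..39]='7' size=0x7=7, data at stream[41..48]='6e6p1xy' -> body[18..25], body so far='ryazh7v09cs6ur6dml6e6p1xy'
Chunk 6: stream[50..51]='0' size=0 (terminator). Final body='ryazh7v09cs6ur6dml6e6p1xy' (25 bytes)

Answer: 2 8 1 7 7 0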